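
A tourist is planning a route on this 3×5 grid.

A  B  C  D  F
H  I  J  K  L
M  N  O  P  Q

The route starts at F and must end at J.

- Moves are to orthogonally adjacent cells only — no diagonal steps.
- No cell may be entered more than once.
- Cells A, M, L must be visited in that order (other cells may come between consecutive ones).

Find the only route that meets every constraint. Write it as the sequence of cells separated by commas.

The waypoints must appear in the order A, M, L, with no cell reused.
Route from F: 4× left (reaching A), 2× down (reaching M), 4× right (reaching Q), up to L, 2× left (reaching J) — 13 moves in all.
Check: order respected (A at step 4, M at step 6, L at step 11).

F, D, C, B, A, H, M, N, O, P, Q, L, K, J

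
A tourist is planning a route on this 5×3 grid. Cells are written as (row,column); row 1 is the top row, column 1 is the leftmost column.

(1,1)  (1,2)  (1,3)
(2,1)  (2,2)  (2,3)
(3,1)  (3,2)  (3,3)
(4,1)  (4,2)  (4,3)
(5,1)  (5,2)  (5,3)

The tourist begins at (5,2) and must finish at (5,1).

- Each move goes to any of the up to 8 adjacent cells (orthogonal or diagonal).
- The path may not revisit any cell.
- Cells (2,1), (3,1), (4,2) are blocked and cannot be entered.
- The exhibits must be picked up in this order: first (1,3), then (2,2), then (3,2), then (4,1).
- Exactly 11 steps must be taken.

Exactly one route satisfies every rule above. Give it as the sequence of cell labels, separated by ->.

(5,2) -> (5,3) -> (4,3) -> (3,3) -> (2,3) -> (1,3) -> (1,2) -> (1,1) -> (2,2) -> (3,2) -> (4,1) -> (5,1)

The waypoints must appear in the order (1,3), (2,2), (3,2), (4,1), with no cell reused.
Route from (5,2): right to (5,3), 4× up (reaching (1,3)), 2× left (reaching (1,1)), down-right to (2,2), down to (3,2), down-left to (4,1), down to (5,1) — 11 moves in all.
Check: order respected ((1,3) at step 5, (2,2) at step 8, (3,2) at step 9, (4,1) at step 10); 11 moves as required.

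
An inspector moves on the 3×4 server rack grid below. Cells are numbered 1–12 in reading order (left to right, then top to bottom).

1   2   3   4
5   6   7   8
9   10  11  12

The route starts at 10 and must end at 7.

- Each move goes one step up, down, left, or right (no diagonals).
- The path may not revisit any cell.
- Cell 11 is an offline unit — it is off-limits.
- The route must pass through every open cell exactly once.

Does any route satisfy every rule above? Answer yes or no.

Cell 12 has only one open neighbour but is neither the start nor the goal, so a Hamiltonian route would have to both enter and leave it through the same neighbour — impossible without revisiting.

no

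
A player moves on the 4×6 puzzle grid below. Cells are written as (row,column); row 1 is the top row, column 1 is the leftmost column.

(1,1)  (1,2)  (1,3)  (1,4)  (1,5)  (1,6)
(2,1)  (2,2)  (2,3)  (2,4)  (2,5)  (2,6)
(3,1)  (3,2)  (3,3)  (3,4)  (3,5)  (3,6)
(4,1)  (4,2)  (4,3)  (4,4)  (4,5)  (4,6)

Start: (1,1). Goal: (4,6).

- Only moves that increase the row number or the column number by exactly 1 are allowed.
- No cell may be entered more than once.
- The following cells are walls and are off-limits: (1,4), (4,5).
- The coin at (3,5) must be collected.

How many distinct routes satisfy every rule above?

A right/down-only route from (1,1) to (4,6) makes exactly 3 down-moves and 5 right-moves in some order.
With no other constraints that would be C(8,3) = 56 routes.
Split at (3,5) and multiply the segment counts (each segment already excludes blocked cells): (1,1)→(3,5): 12; (3,5)→(4,6): 1; product = 12.
That gives 12 routes.

12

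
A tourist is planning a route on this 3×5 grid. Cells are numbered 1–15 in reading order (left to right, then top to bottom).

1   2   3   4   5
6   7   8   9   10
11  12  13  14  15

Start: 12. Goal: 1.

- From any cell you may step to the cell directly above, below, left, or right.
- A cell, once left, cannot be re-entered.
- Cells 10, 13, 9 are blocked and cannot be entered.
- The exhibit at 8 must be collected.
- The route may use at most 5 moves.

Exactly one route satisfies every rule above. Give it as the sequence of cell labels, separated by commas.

The 5-move cap with required stops at 8 leaves no slack for detours.
Route from 12: up 1 to 7, right 1 to 8, up 1 to 3, left 2 to 1 — 5 moves in all.
Check: all required cells visited; 5 ≤ 5 moves.

12, 7, 8, 3, 2, 1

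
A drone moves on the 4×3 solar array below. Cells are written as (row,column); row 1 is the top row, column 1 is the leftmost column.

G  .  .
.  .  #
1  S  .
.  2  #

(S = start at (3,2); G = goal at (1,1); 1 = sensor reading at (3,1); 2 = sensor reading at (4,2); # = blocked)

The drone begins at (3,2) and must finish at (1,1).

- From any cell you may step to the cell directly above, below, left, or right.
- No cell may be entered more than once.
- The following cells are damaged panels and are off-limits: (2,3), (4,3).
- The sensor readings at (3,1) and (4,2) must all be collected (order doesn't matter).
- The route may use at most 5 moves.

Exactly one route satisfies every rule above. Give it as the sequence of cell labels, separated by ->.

The budget equals the shortest possible length, so every move has to be on a shortest route through the required cells.
Route from (3,2): down 1 to (4,2), left 1 to (4,1), up 3 to (1,1) — 5 moves in all.
Check: all required cells visited; 5 ≤ 5 moves.

(3,2) -> (4,2) -> (4,1) -> (3,1) -> (2,1) -> (1,1)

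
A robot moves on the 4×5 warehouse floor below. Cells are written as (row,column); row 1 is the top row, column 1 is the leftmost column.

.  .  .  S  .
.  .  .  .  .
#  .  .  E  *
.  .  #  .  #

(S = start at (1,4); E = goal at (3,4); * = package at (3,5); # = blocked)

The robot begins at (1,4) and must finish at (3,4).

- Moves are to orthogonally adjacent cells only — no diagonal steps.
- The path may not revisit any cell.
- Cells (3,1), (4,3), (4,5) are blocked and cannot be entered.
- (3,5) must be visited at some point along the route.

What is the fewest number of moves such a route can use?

4

Any route passes through (3,5) somewhere between (1,4) and (3,4). Summing Manhattan distances along the two legs ((1,4) → (3,5) → (3,4)) gives a lower bound of 3 + 1 = 4 moves.
A route of 4 moves achieves this: (1,4) → (2,4) → (2,5) → (3,5) → (3,4).
Since 4 matches the lower bound, it is optimal.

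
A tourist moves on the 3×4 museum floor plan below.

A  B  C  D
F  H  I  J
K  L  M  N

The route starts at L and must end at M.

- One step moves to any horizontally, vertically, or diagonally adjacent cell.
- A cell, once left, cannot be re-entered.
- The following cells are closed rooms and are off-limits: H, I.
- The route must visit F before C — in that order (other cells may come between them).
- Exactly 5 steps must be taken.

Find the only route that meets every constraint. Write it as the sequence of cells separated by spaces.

L F B C J M

The waypoints must appear in the order F, C, with no cell reused.
Route from L: up-left to F, up-right to B, right to C, down-right to J, down-left to M — 5 moves in all.
Check: order respected (F at step 1, C at step 3); 5 moves as required.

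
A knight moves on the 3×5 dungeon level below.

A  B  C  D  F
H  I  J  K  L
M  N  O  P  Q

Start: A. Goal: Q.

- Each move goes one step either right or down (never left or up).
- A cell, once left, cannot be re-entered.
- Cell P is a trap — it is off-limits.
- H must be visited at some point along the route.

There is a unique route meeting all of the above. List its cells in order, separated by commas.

A, H, I, J, K, L, Q

Moves only go right or down, so the column and row indices never decrease.
Route from A: down to H, 4× right (reaching L), down to Q — 6 moves in all.
Check: all required cells visited.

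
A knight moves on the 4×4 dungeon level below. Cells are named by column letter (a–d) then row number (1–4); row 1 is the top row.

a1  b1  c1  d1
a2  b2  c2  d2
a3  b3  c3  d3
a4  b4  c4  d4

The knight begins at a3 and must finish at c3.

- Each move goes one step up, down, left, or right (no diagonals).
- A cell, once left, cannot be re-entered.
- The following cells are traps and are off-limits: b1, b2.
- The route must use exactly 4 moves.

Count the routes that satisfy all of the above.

Need simple routes of exactly 4 moves from a3 to c3 (Manhattan distance 2, so 1 moves are spent on a detour and 1 undoing it).
Enumerating: a3 a4 b4 b3 c3 | a3 a4 b4 c4 c3 | a3 b3 b4 c4 c3.
That gives 3 routes.

3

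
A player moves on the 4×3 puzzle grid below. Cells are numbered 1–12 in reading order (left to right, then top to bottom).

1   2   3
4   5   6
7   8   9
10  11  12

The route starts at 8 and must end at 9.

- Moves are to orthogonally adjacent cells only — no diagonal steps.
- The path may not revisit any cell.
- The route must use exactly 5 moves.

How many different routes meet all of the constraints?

Need simple routes of exactly 5 moves from 8 to 9 (Manhattan distance 1, so 2 moves are spent on a detour and 2 undoing it).
Enumerating: 8 5 2 3 6 9 | 8 7 4 5 6 9 | 8 7 10 11 12 9.
That gives 3 routes.

3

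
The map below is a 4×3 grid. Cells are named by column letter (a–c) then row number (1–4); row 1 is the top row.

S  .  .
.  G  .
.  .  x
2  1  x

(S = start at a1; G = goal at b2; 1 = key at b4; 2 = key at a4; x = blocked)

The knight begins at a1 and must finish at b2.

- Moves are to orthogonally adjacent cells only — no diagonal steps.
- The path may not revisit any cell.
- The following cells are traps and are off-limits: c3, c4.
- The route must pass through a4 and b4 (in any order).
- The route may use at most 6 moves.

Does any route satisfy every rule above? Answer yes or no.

One route that works: a1 → a2 → a3 → a4 → b4 → b3 → b2.

yes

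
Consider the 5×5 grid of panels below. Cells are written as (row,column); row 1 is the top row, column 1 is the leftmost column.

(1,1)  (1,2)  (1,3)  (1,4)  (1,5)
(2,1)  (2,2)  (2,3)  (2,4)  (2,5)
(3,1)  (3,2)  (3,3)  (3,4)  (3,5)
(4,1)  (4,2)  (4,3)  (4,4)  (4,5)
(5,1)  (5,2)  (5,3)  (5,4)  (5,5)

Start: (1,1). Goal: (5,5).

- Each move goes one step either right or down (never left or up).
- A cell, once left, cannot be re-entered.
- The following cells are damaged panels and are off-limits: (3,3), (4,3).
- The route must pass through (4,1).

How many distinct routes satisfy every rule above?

2

A right/down-only route from (1,1) to (5,5) makes exactly 4 down-moves and 4 right-moves in some order.
With no other constraints that would be C(8,4) = 70 routes.
Split at (4,1) and multiply the segment counts (each segment already excludes blocked cells): (1,1)→(4,1): 1; (4,1)→(5,5): 2; product = 2.
That gives 2 routes.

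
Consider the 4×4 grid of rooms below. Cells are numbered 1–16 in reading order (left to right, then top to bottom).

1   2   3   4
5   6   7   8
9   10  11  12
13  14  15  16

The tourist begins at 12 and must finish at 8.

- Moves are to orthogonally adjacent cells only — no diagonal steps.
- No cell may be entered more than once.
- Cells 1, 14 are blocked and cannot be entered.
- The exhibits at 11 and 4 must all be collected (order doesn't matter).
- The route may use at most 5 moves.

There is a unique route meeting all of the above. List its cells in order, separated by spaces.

12 11 7 3 4 8

Any route must reach 11 and 4 and still end at 8 within 5 moves, so the order of the required stops is forced.
Route from 12: left 1 to 11, up 2 to 3, right 1 to 4, down 1 to 8 — 5 moves in all.
Check: all required cells visited; 5 ≤ 5 moves.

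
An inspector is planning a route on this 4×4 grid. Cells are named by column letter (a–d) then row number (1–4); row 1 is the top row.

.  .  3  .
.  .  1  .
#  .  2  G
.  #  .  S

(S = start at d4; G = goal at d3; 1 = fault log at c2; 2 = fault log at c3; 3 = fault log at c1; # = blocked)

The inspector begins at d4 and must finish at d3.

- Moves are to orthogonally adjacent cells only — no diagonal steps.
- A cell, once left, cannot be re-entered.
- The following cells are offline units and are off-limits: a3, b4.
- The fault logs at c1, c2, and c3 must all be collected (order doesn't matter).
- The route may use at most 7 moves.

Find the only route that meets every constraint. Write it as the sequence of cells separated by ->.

d4 -> c4 -> c3 -> c2 -> c1 -> d1 -> d2 -> d3

Any route must reach c1, c2, and c3 and still end at d3 within 7 moves, so the order of the required stops is forced.
Route from d4: left to c4, 3× up (reaching c1), right to d1, 2× down (reaching d3) — 7 moves in all.
Check: all required cells visited; 7 ≤ 7 moves.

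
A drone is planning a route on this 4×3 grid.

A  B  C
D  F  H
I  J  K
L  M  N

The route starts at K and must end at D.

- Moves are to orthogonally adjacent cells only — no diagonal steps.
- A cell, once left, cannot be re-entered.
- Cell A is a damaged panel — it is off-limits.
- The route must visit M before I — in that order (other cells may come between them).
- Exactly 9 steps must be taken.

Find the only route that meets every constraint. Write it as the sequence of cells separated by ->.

K -> H -> C -> B -> F -> J -> M -> L -> I -> D

The waypoints must appear in the order M, I, with no cell reused.
Route from K: 2× up (reaching C), left to B, 3× down (reaching M), left to L, 2× up (reaching D) — 9 moves in all.
Check: order respected (M at step 6, I at step 8); 9 moves as required.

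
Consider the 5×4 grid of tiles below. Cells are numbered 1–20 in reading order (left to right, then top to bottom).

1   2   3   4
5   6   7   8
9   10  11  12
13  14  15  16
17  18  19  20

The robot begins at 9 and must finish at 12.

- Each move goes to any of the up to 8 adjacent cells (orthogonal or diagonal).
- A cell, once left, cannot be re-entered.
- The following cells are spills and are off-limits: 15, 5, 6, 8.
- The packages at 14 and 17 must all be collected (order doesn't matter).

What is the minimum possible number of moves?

5

Any route passes through 14 and 17 in some order between 9 and 12. Summing Chebyshev distances along each leg and taking the cheapest ordering (9 → 14 → 17 → 12) gives a lower bound of 1 + 1 + 3 = 5 moves.
A route of 5 moves achieves this: 9 → 13 → 17 → 14 → 11 → 12.
Since 5 matches the lower bound, it is optimal.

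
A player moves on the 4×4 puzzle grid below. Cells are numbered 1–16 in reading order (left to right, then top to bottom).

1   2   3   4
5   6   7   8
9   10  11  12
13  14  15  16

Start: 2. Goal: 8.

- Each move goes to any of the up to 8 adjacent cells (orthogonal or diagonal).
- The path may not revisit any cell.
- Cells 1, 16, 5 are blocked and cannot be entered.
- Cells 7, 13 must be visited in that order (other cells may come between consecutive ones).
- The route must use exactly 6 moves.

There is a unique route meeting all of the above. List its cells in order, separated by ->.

2 -> 7 -> 10 -> 13 -> 14 -> 11 -> 8

The waypoints must appear in the order 7, 13, with no cell reused.
Route from 2: down-right to 7, 2× down-left (reaching 13), right to 14, 2× up-right (reaching 8) — 6 moves in all.
Check: order respected (7 at step 1, 13 at step 3); 6 moves as required.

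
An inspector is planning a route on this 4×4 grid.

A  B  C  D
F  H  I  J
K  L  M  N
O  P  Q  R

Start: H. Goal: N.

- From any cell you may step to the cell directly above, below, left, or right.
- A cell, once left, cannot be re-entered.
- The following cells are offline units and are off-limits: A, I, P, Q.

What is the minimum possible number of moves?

3

The Manhattan distance from H to N is |2−3| + |2−4| = 3, so at least 3 moves are needed.
A route of 3 moves achieves this: H → L → M → N.
Since 3 matches the lower bound, it is optimal.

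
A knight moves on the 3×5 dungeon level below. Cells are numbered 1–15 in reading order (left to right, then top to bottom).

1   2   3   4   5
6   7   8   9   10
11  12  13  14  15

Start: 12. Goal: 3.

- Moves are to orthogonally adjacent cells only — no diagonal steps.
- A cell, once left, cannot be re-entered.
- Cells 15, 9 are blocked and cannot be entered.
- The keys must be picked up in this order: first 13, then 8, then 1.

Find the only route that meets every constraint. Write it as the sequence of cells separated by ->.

The waypoints must appear in the order 13, 8, 1, with no cell reused.
Route from 12: right 1 to 13, up 1 to 8, left 2 to 6, up 1 to 1, right 2 to 3 — 7 moves in all.
Check: order respected (13 at step 1, 8 at step 2, 1 at step 5).

12 -> 13 -> 8 -> 7 -> 6 -> 1 -> 2 -> 3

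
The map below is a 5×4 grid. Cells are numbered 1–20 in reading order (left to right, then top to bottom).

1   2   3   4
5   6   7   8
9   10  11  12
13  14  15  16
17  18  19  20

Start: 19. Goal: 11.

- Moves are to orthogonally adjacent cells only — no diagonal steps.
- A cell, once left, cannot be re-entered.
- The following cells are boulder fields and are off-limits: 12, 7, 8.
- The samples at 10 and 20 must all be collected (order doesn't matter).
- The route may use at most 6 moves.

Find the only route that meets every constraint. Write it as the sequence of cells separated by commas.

19, 20, 16, 15, 14, 10, 11

The 6-move cap with required stops at 10, 20 leaves no slack for detours.
Route from 19: right to 20, up to 16, 2× left (reaching 14), up to 10, right to 11 — 6 moves in all.
Check: all required cells visited; 6 ≤ 6 moves.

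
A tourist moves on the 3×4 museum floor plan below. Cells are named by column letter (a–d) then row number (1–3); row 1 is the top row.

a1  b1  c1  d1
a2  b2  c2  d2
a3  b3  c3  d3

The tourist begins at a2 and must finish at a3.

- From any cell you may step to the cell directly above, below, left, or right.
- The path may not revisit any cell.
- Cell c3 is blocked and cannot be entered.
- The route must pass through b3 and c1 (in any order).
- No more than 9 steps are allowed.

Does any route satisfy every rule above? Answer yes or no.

yes

One route that works: a2 → a1 → b1 → c1 → c2 → b2 → b3 → a3.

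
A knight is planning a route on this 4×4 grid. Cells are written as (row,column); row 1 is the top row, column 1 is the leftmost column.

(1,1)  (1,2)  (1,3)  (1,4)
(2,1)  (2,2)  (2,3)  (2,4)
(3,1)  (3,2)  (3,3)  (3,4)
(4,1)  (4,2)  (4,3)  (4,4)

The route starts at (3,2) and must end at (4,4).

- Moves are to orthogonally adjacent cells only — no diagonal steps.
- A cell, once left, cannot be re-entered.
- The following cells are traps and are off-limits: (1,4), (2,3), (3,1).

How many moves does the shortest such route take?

3

The Manhattan distance from (3,2) to (4,4) is |3−4| + |2−4| = 3, so at least 3 moves are needed.
A route of 3 moves achieves this: (3,2) → (4,2) → (4,3) → (4,4).
Since 3 matches the lower bound, it is optimal.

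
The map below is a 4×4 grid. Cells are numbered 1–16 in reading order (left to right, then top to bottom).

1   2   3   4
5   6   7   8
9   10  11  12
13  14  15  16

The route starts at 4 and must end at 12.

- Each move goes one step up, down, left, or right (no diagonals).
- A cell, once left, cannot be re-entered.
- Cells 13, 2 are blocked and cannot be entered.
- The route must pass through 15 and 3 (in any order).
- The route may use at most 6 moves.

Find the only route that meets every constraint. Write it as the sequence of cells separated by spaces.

4 3 7 11 15 16 12

The 6-move cap with required stops at 15, 3 leaves no slack for detours.
Route from 4: left to 3, 3× down (reaching 15), right to 16, up to 12 — 6 moves in all.
Check: all required cells visited; 6 ≤ 6 moves.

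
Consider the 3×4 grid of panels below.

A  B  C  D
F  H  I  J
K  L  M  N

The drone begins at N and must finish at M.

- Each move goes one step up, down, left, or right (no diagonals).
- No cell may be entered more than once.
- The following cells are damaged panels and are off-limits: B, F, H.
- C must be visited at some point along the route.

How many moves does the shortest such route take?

5

Any route passes through C somewhere between N and M. Summing Manhattan distances along the two legs (N → C → M) gives a lower bound of 3 + 2 = 5 moves.
A route of 5 moves achieves this: N → J → D → C → I → M.
Since 5 matches the lower bound, it is optimal.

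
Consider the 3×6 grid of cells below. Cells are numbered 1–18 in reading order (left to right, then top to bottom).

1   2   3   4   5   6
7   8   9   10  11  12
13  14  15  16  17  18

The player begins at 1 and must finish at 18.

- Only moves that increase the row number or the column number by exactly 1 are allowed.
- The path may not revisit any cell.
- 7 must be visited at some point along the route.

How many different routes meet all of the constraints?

A right/down-only route from 1 to 18 makes exactly 2 down-moves and 5 right-moves in some order.
With no other constraints that would be C(7,2) = 21 routes.
Split at 7 and multiply the segment counts: 1→7: 1; 7→18: 6; product = 6.
That gives 6 routes.

6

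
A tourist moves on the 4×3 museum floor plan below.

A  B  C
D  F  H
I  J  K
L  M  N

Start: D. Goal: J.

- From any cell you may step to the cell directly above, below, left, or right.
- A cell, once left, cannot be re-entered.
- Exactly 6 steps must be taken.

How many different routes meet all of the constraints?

Need simple routes of exactly 6 moves from D to J (Manhattan distance 2, so 2 moves are spent on a detour and 2 undoing it).
Enumerating: D A B F H K J | D A B C H K J | D A B C H F J | D I L M N K J | D F B C H K J | D F H K N M J.
That gives 6 routes.

6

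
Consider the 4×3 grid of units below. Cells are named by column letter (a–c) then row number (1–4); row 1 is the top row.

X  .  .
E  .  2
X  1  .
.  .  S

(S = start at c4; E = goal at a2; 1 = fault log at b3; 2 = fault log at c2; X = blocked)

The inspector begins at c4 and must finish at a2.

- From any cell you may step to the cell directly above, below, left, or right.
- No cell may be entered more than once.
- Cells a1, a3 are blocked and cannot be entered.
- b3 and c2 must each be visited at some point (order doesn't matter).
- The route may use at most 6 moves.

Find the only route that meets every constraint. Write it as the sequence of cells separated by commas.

c4, b4, b3, c3, c2, b2, a2

The 6-move cap with required stops at b3, c2 leaves no slack for detours.
Route from c4: left to b4, up to b3, right to c3, up to c2, 2× left (reaching a2) — 6 moves in all.
Check: all required cells visited; 6 ≤ 6 moves.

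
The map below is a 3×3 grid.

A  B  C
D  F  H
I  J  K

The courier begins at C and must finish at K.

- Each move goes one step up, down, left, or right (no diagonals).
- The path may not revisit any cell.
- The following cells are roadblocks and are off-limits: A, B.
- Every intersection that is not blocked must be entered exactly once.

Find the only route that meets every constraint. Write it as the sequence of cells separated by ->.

Need to visit all 7 open cells exactly once, starting at C and ending at K.
Cell D has only two open neighbours (I and F), so the path must pass straight through it: one of those is the cell it's entered from and the other is where it exits.
Route from C: down to H, 2× left (reaching D), down to I, 2× right (reaching K) — 6 moves in all.
Check: all 7 open cells covered.

C -> H -> F -> D -> I -> J -> K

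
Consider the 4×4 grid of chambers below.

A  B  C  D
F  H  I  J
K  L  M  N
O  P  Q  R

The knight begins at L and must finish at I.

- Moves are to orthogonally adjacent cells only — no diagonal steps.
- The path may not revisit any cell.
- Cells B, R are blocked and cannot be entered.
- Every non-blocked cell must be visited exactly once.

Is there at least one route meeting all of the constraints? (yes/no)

no

Cell A has only one open neighbour but is neither the start nor the goal, so a Hamiltonian route would have to both enter and leave it through the same neighbour — impossible without revisiting.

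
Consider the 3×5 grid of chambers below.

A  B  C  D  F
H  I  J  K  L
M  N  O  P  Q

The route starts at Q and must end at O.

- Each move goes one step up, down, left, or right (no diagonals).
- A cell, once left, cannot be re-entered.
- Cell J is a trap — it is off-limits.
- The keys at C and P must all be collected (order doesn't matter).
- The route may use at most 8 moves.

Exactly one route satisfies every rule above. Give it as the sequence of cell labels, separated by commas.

The budget equals the shortest possible length, so every move has to be on a shortest route through the required cells.
Route from Q: left 1 to P, up 2 to D, left 2 to B, down 2 to N, right 1 to O — 8 moves in all.
Check: all required cells visited; 8 ≤ 8 moves.

Q, P, K, D, C, B, I, N, O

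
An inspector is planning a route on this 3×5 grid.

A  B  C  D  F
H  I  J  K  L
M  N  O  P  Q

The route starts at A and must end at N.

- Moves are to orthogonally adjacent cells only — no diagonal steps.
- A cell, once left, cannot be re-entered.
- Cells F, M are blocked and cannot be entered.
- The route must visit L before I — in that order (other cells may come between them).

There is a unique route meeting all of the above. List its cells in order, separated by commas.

The waypoints must appear in the order L, I, with no cell reused.
Route from A: 3× right (reaching D), down to K, right to L, down to Q, 2× left (reaching O), up to J, left to I, down to N — 11 moves in all.
Check: order respected (L at step 5, I at step 10).

A, B, C, D, K, L, Q, P, O, J, I, N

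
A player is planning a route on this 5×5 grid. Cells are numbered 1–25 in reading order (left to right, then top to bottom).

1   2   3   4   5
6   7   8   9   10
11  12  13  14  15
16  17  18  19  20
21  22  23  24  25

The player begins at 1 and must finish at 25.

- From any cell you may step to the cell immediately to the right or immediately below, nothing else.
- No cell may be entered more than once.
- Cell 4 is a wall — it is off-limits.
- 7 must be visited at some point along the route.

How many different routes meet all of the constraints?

40

A right/down-only route from 1 to 25 makes exactly 4 down-moves and 4 right-moves in some order.
With no other constraints that would be C(8,4) = 70 routes.
Split at 7 and multiply the segment counts (each segment already excludes blocked cells): 1→7: 2; 7→25: 20; product = 40.
That gives 40 routes.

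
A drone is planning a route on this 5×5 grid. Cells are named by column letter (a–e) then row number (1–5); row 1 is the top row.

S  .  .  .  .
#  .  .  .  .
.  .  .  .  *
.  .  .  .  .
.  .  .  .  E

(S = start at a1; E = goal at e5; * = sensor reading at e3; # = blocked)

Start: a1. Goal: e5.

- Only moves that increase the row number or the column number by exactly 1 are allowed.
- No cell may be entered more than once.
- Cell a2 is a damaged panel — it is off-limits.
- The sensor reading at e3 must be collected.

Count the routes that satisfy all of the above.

A right/down-only route from a1 to e5 makes exactly 4 down-moves and 4 right-moves in some order.
With no other constraints that would be C(8,4) = 70 routes.
Split at e3 and multiply the segment counts (each segment already excludes blocked cells): a1→e3: 10; e3→e5: 1; product = 10.
That gives 10 routes.

10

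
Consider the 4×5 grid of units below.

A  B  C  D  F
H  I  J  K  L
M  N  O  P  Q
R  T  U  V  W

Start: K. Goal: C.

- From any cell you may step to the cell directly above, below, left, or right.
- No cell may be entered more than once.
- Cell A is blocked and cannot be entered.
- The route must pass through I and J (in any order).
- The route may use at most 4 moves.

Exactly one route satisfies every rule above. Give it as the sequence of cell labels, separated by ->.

K -> J -> I -> B -> C

Any route must reach I and J and still end at C within 4 moves, so the order of the required stops is forced.
Route from K: left 2 to I, up 1 to B, right 1 to C — 4 moves in all.
Check: all required cells visited; 4 ≤ 4 moves.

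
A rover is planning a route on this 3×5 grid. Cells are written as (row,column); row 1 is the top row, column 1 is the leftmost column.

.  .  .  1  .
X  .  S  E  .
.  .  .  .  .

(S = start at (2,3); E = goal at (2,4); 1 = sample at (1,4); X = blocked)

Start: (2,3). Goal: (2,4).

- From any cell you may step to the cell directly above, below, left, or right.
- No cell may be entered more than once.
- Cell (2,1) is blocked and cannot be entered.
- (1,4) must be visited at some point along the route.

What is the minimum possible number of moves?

Any route passes through (1,4) somewhere between (2,3) and (2,4). Summing Manhattan distances along the two legs ((2,3) → (1,4) → (2,4)) gives a lower bound of 2 + 1 = 3 moves.
A route of 3 moves achieves this: (2,3) → (1,3) → (1,4) → (2,4).
Since 3 matches the lower bound, it is optimal.

3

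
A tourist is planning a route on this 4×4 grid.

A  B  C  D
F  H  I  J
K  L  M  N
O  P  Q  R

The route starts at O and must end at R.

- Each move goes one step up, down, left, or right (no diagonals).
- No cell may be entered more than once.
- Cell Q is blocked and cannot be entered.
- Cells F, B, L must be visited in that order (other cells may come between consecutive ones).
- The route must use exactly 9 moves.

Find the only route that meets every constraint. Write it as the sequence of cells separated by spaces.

The waypoints must appear in the order F, B, L, with no cell reused.
Route from O: 3× up (reaching A), right to B, 2× down (reaching L), 2× right (reaching N), down to R — 9 moves in all.
Check: order respected (F at step 2, B at step 4, L at step 6); 9 moves as required.

O K F A B H L M N R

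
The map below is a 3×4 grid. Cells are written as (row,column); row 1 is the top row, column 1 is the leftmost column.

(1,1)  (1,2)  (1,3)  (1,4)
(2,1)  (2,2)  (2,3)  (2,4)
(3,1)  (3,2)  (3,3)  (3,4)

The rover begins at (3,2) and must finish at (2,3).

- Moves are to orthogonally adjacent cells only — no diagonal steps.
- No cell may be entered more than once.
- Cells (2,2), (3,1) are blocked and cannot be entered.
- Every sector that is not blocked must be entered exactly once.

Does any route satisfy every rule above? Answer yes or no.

Cell (2,1) has only one open neighbour but is neither the start nor the goal, so a Hamiltonian route would have to both enter and leave it through the same neighbour — impossible without revisiting.

no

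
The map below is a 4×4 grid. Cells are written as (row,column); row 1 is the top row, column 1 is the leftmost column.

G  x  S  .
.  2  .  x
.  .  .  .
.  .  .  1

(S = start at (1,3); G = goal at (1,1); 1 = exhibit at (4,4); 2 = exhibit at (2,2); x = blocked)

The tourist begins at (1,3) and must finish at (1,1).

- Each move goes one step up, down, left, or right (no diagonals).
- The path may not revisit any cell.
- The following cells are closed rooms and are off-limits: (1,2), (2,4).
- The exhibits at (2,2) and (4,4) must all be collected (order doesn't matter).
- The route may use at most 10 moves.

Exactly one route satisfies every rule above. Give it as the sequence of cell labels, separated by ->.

(1,3) -> (2,3) -> (3,3) -> (3,4) -> (4,4) -> (4,3) -> (4,2) -> (3,2) -> (2,2) -> (2,1) -> (1,1)

The 10-move cap with required stops at (2,2), (4,4) leaves no slack for detours.
Route from (1,3): down 2 to (3,3), right 1 to (3,4), down 1 to (4,4), left 2 to (4,2), up 2 to (2,2), left 1 to (2,1), up 1 to (1,1) — 10 moves in all.
Check: all required cells visited; 10 ≤ 10 moves.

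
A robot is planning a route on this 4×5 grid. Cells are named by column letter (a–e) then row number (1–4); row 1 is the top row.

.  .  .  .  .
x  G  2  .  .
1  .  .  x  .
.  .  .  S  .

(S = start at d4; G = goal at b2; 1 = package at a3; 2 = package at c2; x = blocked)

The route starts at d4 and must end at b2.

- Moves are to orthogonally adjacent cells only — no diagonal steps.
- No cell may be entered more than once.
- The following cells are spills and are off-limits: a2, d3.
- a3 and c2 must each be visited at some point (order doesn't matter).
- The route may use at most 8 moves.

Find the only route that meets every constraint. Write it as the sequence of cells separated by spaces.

The budget equals the shortest possible length, so every move has to be on a shortest route through the required cells.
Route from d4: 3× left (reaching a4), up to a3, 2× right (reaching c3), up to c2, left to b2 — 8 moves in all.
Check: all required cells visited; 8 ≤ 8 moves.

d4 c4 b4 a4 a3 b3 c3 c2 b2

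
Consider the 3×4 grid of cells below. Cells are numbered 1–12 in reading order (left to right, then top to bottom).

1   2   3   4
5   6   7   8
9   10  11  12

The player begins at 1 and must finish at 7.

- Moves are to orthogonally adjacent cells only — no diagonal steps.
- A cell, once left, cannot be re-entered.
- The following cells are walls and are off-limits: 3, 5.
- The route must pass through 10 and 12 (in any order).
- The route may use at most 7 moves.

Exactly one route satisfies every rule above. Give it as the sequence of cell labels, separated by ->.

1 -> 2 -> 6 -> 10 -> 11 -> 12 -> 8 -> 7

The budget equals the shortest possible length, so every move has to be on a shortest route through the required cells.
Route from 1: right 1 to 2, down 2 to 10, right 2 to 12, up 1 to 8, left 1 to 7 — 7 moves in all.
Check: all required cells visited; 7 ≤ 7 moves.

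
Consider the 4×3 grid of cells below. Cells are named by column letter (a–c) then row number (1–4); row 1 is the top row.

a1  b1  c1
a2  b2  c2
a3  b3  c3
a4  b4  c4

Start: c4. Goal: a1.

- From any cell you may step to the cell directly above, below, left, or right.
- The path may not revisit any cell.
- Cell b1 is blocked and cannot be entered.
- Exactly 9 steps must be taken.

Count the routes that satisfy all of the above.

2

Need simple routes of exactly 9 moves from c4 to a1 (Manhattan distance 5, so 2 moves are spent on a detour and 2 undoing it).
Enumerating: c4 c3 c2 b2 b3 b4 a4 a3 a2 a1 | c4 b4 a4 a3 b3 c3 c2 b2 a2 a1.
That gives 2 routes.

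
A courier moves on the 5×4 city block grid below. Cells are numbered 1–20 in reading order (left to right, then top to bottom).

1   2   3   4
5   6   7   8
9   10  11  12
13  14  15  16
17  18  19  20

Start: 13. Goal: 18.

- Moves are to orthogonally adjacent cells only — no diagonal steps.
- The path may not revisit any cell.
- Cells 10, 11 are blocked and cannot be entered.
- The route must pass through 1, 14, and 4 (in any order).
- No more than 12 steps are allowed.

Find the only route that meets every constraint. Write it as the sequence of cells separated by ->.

13 -> 9 -> 5 -> 1 -> 2 -> 3 -> 4 -> 8 -> 12 -> 16 -> 15 -> 14 -> 18

The 12-move cap with required stops at 1, 14, 4 leaves no slack for detours.
Route from 13: up 3 to 1, right 3 to 4, down 3 to 16, left 2 to 14, down 1 to 18 — 12 moves in all.
Check: all required cells visited; 12 ≤ 12 moves.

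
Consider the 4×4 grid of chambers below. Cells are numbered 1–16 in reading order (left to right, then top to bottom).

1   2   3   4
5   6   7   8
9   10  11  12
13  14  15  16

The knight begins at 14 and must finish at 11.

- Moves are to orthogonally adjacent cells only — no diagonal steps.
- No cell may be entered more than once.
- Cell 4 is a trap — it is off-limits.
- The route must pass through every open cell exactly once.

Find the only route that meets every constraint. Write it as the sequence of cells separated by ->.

14 -> 13 -> 9 -> 10 -> 6 -> 5 -> 1 -> 2 -> 3 -> 7 -> 8 -> 12 -> 16 -> 15 -> 11

Need to visit all 15 open cells exactly once, starting at 14 and ending at 11.
Cell 8 has only two open neighbours (12 and 7), so the path must pass straight through it: one of those is the cell it's entered from and the other is where it exits.
Route from 14: left to 13, up to 9, right to 10, up to 6, left to 5, up to 1, 2× right (reaching 3), down to 7, right to 8, 2× down (reaching 16), left to 15, up to 11 — 14 moves in all.
Check: all 15 open cells covered.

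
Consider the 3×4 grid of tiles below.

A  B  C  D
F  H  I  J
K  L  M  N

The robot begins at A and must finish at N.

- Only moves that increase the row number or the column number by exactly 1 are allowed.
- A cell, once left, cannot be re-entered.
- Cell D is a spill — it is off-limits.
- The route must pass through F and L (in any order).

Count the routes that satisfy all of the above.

A right/down-only route from A to N makes exactly 2 down-moves and 3 right-moves in some order.
With no other constraints that would be C(5,2) = 10 routes.
A monotone route can only reach the required cells in the order F, L, so split there and multiply the segment counts (each segment already excludes blocked cells): A→F: 1; F→L: 2; L→N: 1; product = 2.
That gives 2 routes.

2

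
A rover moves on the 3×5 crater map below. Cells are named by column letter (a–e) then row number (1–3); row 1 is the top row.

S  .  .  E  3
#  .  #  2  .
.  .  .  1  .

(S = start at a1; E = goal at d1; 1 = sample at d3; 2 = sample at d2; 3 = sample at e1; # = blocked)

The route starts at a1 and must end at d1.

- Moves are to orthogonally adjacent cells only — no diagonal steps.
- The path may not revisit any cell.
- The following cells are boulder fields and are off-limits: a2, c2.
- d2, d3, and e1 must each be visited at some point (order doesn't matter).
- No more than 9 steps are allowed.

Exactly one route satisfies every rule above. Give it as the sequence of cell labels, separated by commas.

a1, b1, b2, b3, c3, d3, d2, e2, e1, d1

The budget equals the shortest possible length, so every move has to be on a shortest route through the required cells.
Route from a1: right 1 to b1, down 2 to b3, right 2 to d3, up 1 to d2, right 1 to e2, up 1 to e1, left 1 to d1 — 9 moves in all.
Check: all required cells visited; 9 ≤ 9 moves.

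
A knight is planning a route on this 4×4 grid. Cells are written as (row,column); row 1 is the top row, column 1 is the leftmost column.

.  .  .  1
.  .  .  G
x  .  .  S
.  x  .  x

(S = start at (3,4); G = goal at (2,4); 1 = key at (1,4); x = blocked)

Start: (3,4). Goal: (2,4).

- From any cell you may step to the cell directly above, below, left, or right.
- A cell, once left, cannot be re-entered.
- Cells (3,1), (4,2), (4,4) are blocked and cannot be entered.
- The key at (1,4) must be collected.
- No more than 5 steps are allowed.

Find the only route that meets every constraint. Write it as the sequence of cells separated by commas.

(3,4), (3,3), (2,3), (1,3), (1,4), (2,4)

Any route must reach (1,4) and still end at (2,4) within 5 moves, so the order of the required stops is forced.
Route from (3,4): left 1 to (3,3), up 2 to (1,3), right 1 to (1,4), down 1 to (2,4) — 5 moves in all.
Check: all required cells visited; 5 ≤ 5 moves.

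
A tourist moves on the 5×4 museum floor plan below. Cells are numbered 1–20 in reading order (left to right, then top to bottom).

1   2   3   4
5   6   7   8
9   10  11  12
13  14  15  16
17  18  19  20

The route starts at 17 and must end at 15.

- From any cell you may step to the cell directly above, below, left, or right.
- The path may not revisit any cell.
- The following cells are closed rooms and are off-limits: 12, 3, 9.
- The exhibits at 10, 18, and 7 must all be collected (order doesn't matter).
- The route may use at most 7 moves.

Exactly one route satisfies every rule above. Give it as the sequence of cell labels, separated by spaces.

The budget equals the shortest possible length, so every move has to be on a shortest route through the required cells.
Route from 17: right 1 to 18, up 3 to 6, right 1 to 7, down 2 to 15 — 7 moves in all.
Check: all required cells visited; 7 ≤ 7 moves.

17 18 14 10 6 7 11 15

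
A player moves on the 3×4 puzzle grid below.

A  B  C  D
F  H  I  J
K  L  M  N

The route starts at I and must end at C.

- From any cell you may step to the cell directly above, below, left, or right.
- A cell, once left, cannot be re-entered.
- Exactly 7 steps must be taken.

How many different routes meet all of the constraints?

Need simple routes of exactly 7 moves from I to C (Manhattan distance 1, so 3 moves are spent on a detour and 3 undoing it).
Enumerating: I M L H F A B C | I M L K F A B C | I M L K F H B C | I H L K F A B C | I H L M N J D C | I J N M L H B C.
That gives 6 routes.

6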